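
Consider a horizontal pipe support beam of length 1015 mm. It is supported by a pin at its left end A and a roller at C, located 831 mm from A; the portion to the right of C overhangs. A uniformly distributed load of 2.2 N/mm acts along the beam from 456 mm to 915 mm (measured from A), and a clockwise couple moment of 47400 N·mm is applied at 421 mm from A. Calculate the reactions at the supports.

Resultant of the distributed load: 2.2 × 459 = 1009.8 N at 685.5 mm from A.
ΣM about A: C_y·831 − (2.2·459)·685.5 − 47400 = 0 → C_y = 739617.9/831 = 890.034 ≈ 890.0 N.
ΣF_y = 0: A_y + 890.034 − 2.2·459 = 0 → A_y = 119.8 N.
ΣF_x = 0: no horizontal applied forces, so A_x = 0.

A_x = 0, A_y = 119.8 N, C_y = 890.0 N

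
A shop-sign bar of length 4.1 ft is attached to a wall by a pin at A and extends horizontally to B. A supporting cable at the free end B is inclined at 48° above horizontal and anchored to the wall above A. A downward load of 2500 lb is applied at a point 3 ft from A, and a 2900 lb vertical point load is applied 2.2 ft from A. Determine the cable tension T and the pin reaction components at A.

ΣM about A: T·sin48°·4.1 − 2500·3 − 2900·2.2 = 0 → T = 13880/(4.1·0.743145) = 4555.46 ≈ 4555 lb.
ΣF_x = 0: A_x − T·cos48° = 0 → A_x = 4555.46 × 0.669131 = 3048 lb.
ΣF_y = 0: A_y + T·sin48° − 2500 − 2900 = 0 → A_y = 5400 − 4555.46 × 0.743145 = 2015 lb.

T = 4555 lb, A_x = 3048 lb, A_y = 2015 lb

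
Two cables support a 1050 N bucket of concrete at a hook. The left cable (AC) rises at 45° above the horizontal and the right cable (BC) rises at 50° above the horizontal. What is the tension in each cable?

ΣF_x = 0: −T_AC·cos45° + T_BC·cos50° = 0 → T_BC = 1.10006·T_AC.
ΣF_y = 0: T_AC·sin45° + T_BC·sin50° = 1050.
Substitute: T_AC·(0.707107 + 1.10006·0.766044) = 1050 → T_AC = 677.506 ≈ 677.5 N.
Then T_BC = 1.10006 × 677.506 = 745.3 N.

T_AC = 677.5 N, T_BC = 745.3 N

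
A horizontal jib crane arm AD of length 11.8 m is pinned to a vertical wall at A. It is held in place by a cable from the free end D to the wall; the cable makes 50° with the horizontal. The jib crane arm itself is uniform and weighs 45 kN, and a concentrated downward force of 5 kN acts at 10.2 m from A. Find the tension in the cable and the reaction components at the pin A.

ΣM about A: T·sin50°·11.8 − 45·5.9 − 5·10.2 = 0 → T = 316.5/(11.8·0.766044) = 35.0137 ≈ 35.01 kN.
ΣF_x = 0: A_x − T·cos50° = 0 → A_x = 35.0137 × 0.642788 = 22.51 kN.
ΣF_y = 0: A_y + T·sin50° − 45 − 5 = 0 → A_y = 50 − 35.0137 × 0.766044 = 23.18 kN.

T = 35.01 kN, A_x = 22.51 kN, A_y = 23.18 kN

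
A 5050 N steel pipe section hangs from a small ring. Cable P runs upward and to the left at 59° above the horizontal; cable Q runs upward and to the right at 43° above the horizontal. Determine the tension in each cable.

T_P = 3776 N, T_Q = 2659 N

ΣF_x = 0: −T_P·cos59° + T_Q·cos43° = 0 → T_Q = 0.704226·T_P.
ΣF_y = 0: T_P·sin59° + T_Q·sin43° = 5050.
Substitute: T_P·(0.857167 + 0.704226·0.681998) = 5050 → T_P = 3775.85 ≈ 3776 N.
Then T_Q = 0.704226 × 3775.85 = 2659 N.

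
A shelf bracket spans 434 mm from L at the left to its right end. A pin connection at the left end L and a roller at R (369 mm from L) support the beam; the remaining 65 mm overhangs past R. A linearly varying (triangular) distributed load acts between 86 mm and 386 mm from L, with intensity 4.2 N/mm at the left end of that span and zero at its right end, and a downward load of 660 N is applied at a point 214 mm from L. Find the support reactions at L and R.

Resultant of the triangular load: ½ × 4.2 × 300 = 630 N, acting at 186 mm from L (one-third of the span from the peak).
ΣM about L: R_y·369 − (½·4.2·300)·186 − 660·214 = 0 → R_y = 258420/369 = 700.325 ≈ 700.3 N.
ΣF_y = 0: L_y + 700.325 − ½·4.2·300 − 660 = 0 → L_y = 589.7 N.
ΣF_x = 0: no horizontal applied forces, so L_x = 0.

L_x = 0, L_y = 589.7 N, R_y = 700.3 N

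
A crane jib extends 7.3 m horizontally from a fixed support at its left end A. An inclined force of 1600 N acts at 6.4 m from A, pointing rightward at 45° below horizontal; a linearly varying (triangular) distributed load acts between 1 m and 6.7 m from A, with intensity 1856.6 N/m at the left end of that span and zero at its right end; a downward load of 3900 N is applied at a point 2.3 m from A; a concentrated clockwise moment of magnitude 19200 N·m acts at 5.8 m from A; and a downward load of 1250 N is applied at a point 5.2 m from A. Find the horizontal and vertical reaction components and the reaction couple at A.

Resultant of the triangular load: ½ × 1856.6 × 5.7 = 5291.31 N, acting at 2.9 m from A (one-third of the span from the peak).
ΣF_x = 0: A_x + 1600·cos45° = 0 → A_x = -1131 N.
ΣF_y = 0: A_y − 1600·sin45° − ½·1856.6·5.7 − 3900 − 1250 = 0 → A_y = 11570 N.
ΣM about A: M_A − 1600·sin45°·6.4 − (½·1856.6·5.7)·2.9 − 3900·2.3 − 19200 − 1250·5.2 = 0 → M_A = 57260 N·m.

A_x = -1131 N, A_y = 11570 N, M_A = 57260 N·m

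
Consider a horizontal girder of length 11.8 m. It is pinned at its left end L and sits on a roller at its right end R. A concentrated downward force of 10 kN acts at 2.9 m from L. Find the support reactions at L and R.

Moments about L: R_y·11.8 − 10·2.9 = 0 → R_y = 29/11.8 = 2.45763 ≈ 2.458 kN.
ΣF_y = 0: L_y + 2.45763 − 10 = 0 → L_y = 7.542 kN.
ΣF_x = 0: no horizontal applied forces, so L_x = 0.

L_x = 0, L_y = 7.542 kN, R_y = 2.458 kN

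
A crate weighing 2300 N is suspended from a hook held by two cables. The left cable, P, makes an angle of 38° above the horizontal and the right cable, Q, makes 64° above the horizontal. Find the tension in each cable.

ΣF_x = 0: −T_P·cos38° + T_Q·cos64° = 0 → T_Q = 1.79759·T_P.
ΣF_y = 0: T_P·sin38° + T_Q·sin64° = 2300.
Substitute: T_P·(0.615661 + 1.79759·0.898794) = 2300 → T_P = 1030.78 ≈ 1031 N.
Then T_Q = 1.79759 × 1030.78 = 1853 N.

T_P = 1031 N, T_Q = 1853 N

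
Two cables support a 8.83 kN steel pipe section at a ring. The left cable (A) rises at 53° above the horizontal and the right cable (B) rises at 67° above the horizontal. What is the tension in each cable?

ΣF_x = 0: −T_A·cos53° + T_B·cos67° = 0 → T_B = 1.54023·T_A.
ΣF_y = 0: T_A·sin53° + T_B·sin67° = 8.83.
Substitute: T_A·(0.798636 + 1.54023·0.920505) = 8.83 → T_A = 3.98389 ≈ 3.984 kN.
Then T_B = 1.54023 × 3.98389 = 6.136 kN.

T_A = 3.984 kN, T_B = 6.136 kN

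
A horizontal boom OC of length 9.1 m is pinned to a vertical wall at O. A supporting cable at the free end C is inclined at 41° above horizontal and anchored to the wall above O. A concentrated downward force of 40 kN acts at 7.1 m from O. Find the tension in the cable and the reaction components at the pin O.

T = 47.57 kN, O_x = 35.90 kN, O_y = 8.791 kN

ΣM about O: T·sin41°·9.1 − 40·7.1 = 0 → T = 284/(9.1·0.656059) = 47.5701 ≈ 47.57 kN.
ΣF_x = 0: O_x − T·cos41° = 0 → O_x = 47.5701 × 0.75471 = 35.90 kN.
ΣF_y = 0: O_y + T·sin41° − 40 = 0 → O_y = 40 − 47.5701 × 0.656059 = 8.791 kN.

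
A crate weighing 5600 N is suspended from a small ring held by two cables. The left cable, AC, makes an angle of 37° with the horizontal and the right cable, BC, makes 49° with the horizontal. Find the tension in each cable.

T_AC = 3683 N, T_BC = 4483 N

ΣF_x = 0: −T_AC·cos37° + T_BC·cos49° = 0 → T_BC = 1.21732·T_AC.
ΣF_y = 0: T_AC·sin37° + T_BC·sin49° = 5600.
Substitute: T_AC·(0.601815 + 1.21732·0.75471) = 5600 → T_AC = 3682.91 ≈ 3683 N.
Then T_BC = 1.21732 × 3682.91 = 4483 N.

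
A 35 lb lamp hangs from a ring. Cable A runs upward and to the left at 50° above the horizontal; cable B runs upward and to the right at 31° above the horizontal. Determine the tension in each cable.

T_A = 30.37 lb, T_B = 22.78 lb

ΣF_x = 0: −T_A·cos50° + T_B·cos31° = 0 → T_B = 0.749897·T_A.
ΣF_y = 0: T_A·sin50° + T_B·sin31° = 35.
Substitute: T_A·(0.766044 + 0.749897·0.515038) = 35 → T_A = 30.3748 ≈ 30.37 lb.
Then T_B = 0.749897 × 30.3748 = 22.78 lb.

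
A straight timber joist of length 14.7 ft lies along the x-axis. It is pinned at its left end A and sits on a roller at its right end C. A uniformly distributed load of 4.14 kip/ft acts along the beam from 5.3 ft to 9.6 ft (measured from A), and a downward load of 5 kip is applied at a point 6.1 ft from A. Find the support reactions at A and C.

A_x = 0, A_y = 11.71 kip, C_y = 11.10 kip

Resultant of the distributed load: 4.14 × 4.3 = 17.802 kip at 7.45 ft from A.
ΣM about A: C_y·14.7 − (4.14·4.3)·7.45 − 5·6.1 = 0 → C_y = 163.1249/14.7 = 11.0969 ≈ 11.10 kip.
ΣF_y = 0: A_y + 11.0969 − 4.14·4.3 − 5 = 0 → A_y = 11.71 kip.
ΣF_x = 0: no horizontal applied forces, so A_x = 0.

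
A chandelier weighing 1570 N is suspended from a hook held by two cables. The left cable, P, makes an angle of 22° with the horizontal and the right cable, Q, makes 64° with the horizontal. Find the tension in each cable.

ΣF_x = 0: −T_P·cos22° + T_Q·cos64° = 0 → T_Q = 2.11507·T_P.
ΣF_y = 0: T_P·sin22° + T_Q·sin64° = 1570.
Substitute: T_P·(0.374607 + 2.11507·0.898794) = 1570 → T_P = 689.922 ≈ 689.9 N.
Then T_Q = 2.11507 × 689.922 = 1459 N.

T_P = 689.9 N, T_Q = 1459 N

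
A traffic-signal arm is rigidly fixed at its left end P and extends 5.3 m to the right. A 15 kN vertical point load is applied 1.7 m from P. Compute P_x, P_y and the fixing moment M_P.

ΣF_x = 0: P_x = 0.
ΣF_y = 0: P_y − 15 = 0 → P_y = 15.00 kN.
ΣM about P: M_P − 15·1.7 = 0 → M_P = 25.50 kN·m.

P_x = 0, P_y = 15.00 kN, M_P = 25.50 kN·m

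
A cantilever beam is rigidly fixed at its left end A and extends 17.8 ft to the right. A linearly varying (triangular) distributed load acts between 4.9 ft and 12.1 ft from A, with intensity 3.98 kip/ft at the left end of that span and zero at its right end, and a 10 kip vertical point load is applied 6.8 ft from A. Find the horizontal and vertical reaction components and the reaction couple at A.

A_x = 0, A_y = 24.33 kip, M_A = 172.6 kip·ft

Resultant of the triangular load: ½ × 3.98 × 7.2 = 14.328 kip, acting at 7.3 ft from A (one-third of the span from the peak).
ΣF_x = 0: A_x = 0.
ΣF_y = 0: A_y − ½·3.98·7.2 − 10 = 0 → A_y = 24.33 kip.
ΣM about A: M_A − (½·3.98·7.2)·7.3 − 10·6.8 = 0 → M_A = 172.6 kip·ft.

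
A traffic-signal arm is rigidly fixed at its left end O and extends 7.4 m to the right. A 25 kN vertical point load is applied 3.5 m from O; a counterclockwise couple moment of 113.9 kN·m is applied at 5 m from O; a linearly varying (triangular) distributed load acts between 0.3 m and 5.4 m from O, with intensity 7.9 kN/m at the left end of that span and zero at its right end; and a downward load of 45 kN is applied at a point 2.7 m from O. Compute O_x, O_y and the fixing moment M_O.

O_x = 0, O_y = 90.15 kN, M_O = 135.4 kN·m

Resultant of the triangular load: ½ × 7.9 × 5.1 = 20.145 kN, acting at 2 m from O (one-third of the span from the peak).
ΣF_x = 0: O_x = 0.
ΣF_y = 0: O_y − 25 − ½·7.9·5.1 − 45 = 0 → O_y = 90.15 kN.
ΣM about O: M_O − 25·3.5 + 113.9 − (½·7.9·5.1)·2 − 45·2.7 = 0 → M_O = 135.4 kN·m.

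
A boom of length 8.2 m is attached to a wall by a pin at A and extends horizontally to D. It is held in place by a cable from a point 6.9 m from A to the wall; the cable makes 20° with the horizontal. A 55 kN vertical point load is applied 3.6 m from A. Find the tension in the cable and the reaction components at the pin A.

T = 83.90 kN, A_x = 78.84 kN, A_y = 26.30 kN

ΣM about A: T·sin20°·6.9 − 55·3.6 = 0 → T = 198/(6.9·0.34202) = 83.9005 ≈ 83.90 kN.
ΣF_x = 0: A_x − T·cos20° = 0 → A_x = 83.9005 × 0.939693 = 78.84 kN.
ΣF_y = 0: A_y + T·sin20° − 55 = 0 → A_y = 55 − 83.9005 × 0.34202 = 26.30 kN.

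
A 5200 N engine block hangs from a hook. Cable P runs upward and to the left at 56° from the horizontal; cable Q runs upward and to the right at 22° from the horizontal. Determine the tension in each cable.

ΣF_x = 0: −T_P·cos56° + T_Q·cos22° = 0 → T_Q = 0.603109·T_P.
ΣF_y = 0: T_P·sin56° + T_Q·sin22° = 5200.
Substitute: T_P·(0.829038 + 0.603109·0.374607) = 5200 → T_P = 4929.06 ≈ 4929 N.
Then T_Q = 0.603109 × 4929.06 = 2973 N.

T_P = 4929 N, T_Q = 2973 N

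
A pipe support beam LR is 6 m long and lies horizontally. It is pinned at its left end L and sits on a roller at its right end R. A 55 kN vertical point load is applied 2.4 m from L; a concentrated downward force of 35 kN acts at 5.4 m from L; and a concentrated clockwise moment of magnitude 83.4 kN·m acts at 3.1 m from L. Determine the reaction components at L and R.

L_x = 0, L_y = 22.60 kN, R_y = 67.40 kN

Taking moments about L: R_y·6 − 55·2.4 − 35·5.4 − 83.4 = 0 → R_y = 404.4/6 = 67.40 kN.
ΣF_y = 0: L_y + 67.4 − 55 − 35 = 0 → L_y = 22.60 kN.
ΣF_x = 0: no horizontal applied forces, so L_x = 0.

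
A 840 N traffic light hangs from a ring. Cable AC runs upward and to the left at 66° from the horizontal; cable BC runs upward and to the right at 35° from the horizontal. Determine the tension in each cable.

T_AC = 701.0 N, T_BC = 348.1 N

ΣF_x = 0: −T_AC·cos66° + T_BC·cos35° = 0 → T_BC = 0.496534·T_AC.
ΣF_y = 0: T_AC·sin66° + T_BC·sin35° = 840.
Substitute: T_AC·(0.913545 + 0.496534·0.573576) = 840 → T_AC = 700.967 ≈ 701.0 N.
Then T_BC = 0.496534 × 700.967 = 348.1 N.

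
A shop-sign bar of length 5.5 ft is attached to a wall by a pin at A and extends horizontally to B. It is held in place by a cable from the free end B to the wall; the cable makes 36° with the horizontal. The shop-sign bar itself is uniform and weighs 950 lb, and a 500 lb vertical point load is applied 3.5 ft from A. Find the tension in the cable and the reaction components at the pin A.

T = 1349 lb, A_x = 1092 lb, A_y = 656.8 lb

ΣM about A: T·sin36°·5.5 − 950·2.75 − 500·3.5 = 0 → T = 4362.5/(5.5·0.587785) = 1349.44 ≈ 1349 lb.
ΣF_x = 0: A_x − T·cos36° = 0 → A_x = 1349.44 × 0.809017 = 1092 lb.
ΣF_y = 0: A_y + T·sin36° − 950 − 500 = 0 → A_y = 1450 − 1349.44 × 0.587785 = 656.8 lb.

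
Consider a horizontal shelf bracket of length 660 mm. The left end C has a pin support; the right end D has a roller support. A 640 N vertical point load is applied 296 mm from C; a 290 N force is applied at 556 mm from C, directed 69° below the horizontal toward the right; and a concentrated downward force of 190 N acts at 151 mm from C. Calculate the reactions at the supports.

C_x = -103.9 N, C_y = 542.2 N, D_y = 558.6 N

Moments about C: D_y·660 − 640·296 − 290·sin69°·556 − 190·151 = 0 → D_y = 368661/660 = 558.577 ≈ 558.6 N.
ΣF_y = 0: C_y + 558.577 − 640 − 290·sin69° − 190 = 0 → C_y = 542.2 N.
ΣF_x = 0: C_x + 290·cos69° = 0 → C_x = -103.9 N.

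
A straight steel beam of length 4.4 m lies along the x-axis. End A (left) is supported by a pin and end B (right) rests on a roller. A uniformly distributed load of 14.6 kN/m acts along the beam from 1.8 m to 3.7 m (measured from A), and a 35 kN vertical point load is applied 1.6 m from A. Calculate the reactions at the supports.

A_x = 0, A_y = 32.68 kN, B_y = 30.06 kN

Resultant of the distributed load: 14.6 × 1.9 = 27.74 kN at 2.75 m from A.
Moments about A: B_y·4.4 − (14.6·1.9)·2.75 − 35·1.6 = 0 → B_y = 132.285/4.4 = 30.0648 ≈ 30.06 kN.
ΣF_y = 0: A_y + 30.0648 − 14.6·1.9 − 35 = 0 → A_y = 32.68 kN.
ΣF_x = 0: no horizontal applied forces, so A_x = 0.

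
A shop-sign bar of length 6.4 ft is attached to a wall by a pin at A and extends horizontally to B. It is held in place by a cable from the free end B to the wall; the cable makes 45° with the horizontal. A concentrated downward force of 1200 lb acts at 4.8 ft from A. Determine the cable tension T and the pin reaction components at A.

ΣM about A: T·sin45°·6.4 − 1200·4.8 = 0 → T = 5760/(6.4·0.707107) = 1272.79 ≈ 1273 lb.
ΣF_x = 0: A_x − T·cos45° = 0 → A_x = 1272.79 × 0.707107 = 900.0 lb.
ΣF_y = 0: A_y + T·sin45° − 1200 = 0 → A_y = 1200 − 1272.79 × 0.707107 = 300.0 lb.

T = 1273 lb, A_x = 900.0 lb, A_y = 300.0 lb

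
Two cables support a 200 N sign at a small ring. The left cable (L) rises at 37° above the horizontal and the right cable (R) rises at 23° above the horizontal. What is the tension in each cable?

T_L = 212.6 N, T_R = 184.4 N

ΣF_x = 0: −T_L·cos37° + T_R·cos23° = 0 → T_R = 0.867606·T_L.
ΣF_y = 0: T_L·sin37° + T_R·sin23° = 200.
Substitute: T_L·(0.601815 + 0.867606·0.390731) = 200 → T_L = 212.582 ≈ 212.6 N.
Then T_R = 0.867606 × 212.582 = 184.4 N.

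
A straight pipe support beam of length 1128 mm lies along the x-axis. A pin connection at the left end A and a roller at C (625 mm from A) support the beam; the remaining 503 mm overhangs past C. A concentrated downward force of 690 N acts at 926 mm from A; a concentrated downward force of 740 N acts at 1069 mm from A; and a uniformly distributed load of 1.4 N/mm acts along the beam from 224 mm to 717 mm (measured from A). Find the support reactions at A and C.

A_x = 0, A_y = -687.4 N, C_y = 2808 N

Resultant of the distributed load: 1.4 × 493 = 690.2 N at 470.5 mm from A.
Moments about A: C_y·625 − 690·926 − 740·1069 − (1.4·493)·470.5 = 0 → C_y = 1754739.1/625 = 2807.58 ≈ 2808 N.
ΣF_y = 0: A_y + 2807.58 − 690 − 740 − 1.4·493 = 0 → A_y = -687.4 N.
ΣF_x = 0: no horizontal applied forces, so A_x = 0.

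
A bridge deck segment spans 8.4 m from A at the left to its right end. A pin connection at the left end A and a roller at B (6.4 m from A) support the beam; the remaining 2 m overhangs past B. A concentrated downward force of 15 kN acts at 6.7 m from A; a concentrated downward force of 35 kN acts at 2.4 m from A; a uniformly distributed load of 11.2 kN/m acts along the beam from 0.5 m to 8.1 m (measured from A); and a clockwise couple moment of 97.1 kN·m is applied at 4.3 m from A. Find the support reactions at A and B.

A_x = 0, A_y = 33.93 kN, B_y = 101.2 kN

Resultant of the distributed load: 11.2 × 7.6 = 85.12 kN at 4.3 m from A.
ΣM about A: B_y·6.4 − 15·6.7 − 35·2.4 − (11.2·7.6)·4.3 − 97.1 = 0 → B_y = 647.616/6.4 = 101.19 ≈ 101.2 kN.
ΣF_y = 0: A_y + 101.19 − 15 − 35 − 11.2·7.6 = 0 → A_y = 33.93 kN.
ΣF_x = 0: no horizontal applied forces, so A_x = 0.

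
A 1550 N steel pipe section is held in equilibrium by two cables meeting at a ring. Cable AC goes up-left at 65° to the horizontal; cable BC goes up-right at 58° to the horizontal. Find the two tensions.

T_AC = 979.4 N, T_BC = 781.1 N

ΣF_x = 0: −T_AC·cos65° + T_BC·cos58° = 0 → T_BC = 0.797514·T_AC.
ΣF_y = 0: T_AC·sin65° + T_BC·sin58° = 1550.
Substitute: T_AC·(0.906308 + 0.797514·0.848048) = 1550 → T_AC = 979.377 ≈ 979.4 N.
Then T_BC = 0.797514 × 979.377 = 781.1 N.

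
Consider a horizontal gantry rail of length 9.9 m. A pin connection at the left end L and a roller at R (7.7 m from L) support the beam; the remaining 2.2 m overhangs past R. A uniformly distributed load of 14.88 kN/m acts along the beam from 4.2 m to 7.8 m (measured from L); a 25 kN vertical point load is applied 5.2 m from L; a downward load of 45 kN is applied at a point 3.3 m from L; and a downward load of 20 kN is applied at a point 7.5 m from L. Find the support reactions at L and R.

L_x = 0, L_y = 46.18 kN, R_y = 97.39 kN

Resultant of the distributed load: 14.88 × 3.6 = 53.568 kN at 6 m from L.
Taking moments about L: R_y·7.7 − (14.88·3.6)·6 − 25·5.2 − 45·3.3 − 20·7.5 = 0 → R_y = 749.908/7.7 = 97.3906 ≈ 97.39 kN.
ΣF_y = 0: L_y + 97.3906 − 14.88·3.6 − 25 − 45 − 20 = 0 → L_y = 46.18 kN.
ΣF_x = 0: no horizontal applied forces, so L_x = 0.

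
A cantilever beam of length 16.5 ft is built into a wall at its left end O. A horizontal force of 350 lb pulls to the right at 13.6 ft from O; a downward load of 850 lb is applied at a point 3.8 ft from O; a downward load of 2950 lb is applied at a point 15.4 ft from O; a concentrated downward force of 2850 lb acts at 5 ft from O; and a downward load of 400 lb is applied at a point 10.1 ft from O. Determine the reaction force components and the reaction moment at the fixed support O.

O_x = -350.0 lb, O_y = 7050 lb, M_O = 66950 lb·ft

ΣF_x = 0: O_x + 350 = 0 → O_x = -350.0 lb.
ΣF_y = 0: O_y − 850 − 2950 − 2850 − 400 = 0 → O_y = 7050 lb.
ΣM about O: M_O − 850·3.8 − 2950·15.4 − 2850·5 − 400·10.1 = 0 → M_O = 66950 lb·ft.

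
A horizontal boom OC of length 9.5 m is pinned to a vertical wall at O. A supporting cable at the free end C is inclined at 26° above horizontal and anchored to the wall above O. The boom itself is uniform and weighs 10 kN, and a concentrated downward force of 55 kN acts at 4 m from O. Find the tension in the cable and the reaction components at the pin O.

ΣM about O: T·sin26°·9.5 − 10·4.75 − 55·4 = 0 → T = 267.5/(9.5·0.438371) = 64.233 ≈ 64.23 kN.
ΣF_x = 0: O_x − T·cos26° = 0 → O_x = 64.233 × 0.898794 = 57.73 kN.
ΣF_y = 0: O_y + T·sin26° − 10 − 55 = 0 → O_y = 65 − 64.233 × 0.438371 = 36.84 kN.

T = 64.23 kN, O_x = 57.73 kN, O_y = 36.84 kN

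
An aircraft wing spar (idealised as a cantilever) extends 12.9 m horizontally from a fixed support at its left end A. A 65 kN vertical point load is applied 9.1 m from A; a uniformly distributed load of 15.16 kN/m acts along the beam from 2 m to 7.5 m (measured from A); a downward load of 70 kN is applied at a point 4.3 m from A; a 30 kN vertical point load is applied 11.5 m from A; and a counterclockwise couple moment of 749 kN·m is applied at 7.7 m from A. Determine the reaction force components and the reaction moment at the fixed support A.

Resultant of the distributed load: 15.16 × 5.5 = 83.38 kN at 4.75 m from A.
ΣF_x = 0: A_x = 0.
ΣF_y = 0: A_y − 65 − 15.16·5.5 − 70 − 30 = 0 → A_y = 248.4 kN.
ΣM about A: M_A − 65·9.1 − (15.16·5.5)·4.75 − 70·4.3 − 30·11.5 + 749 = 0 → M_A = 884.6 kN·m.

A_x = 0, A_y = 248.4 kN, M_A = 884.6 kN·m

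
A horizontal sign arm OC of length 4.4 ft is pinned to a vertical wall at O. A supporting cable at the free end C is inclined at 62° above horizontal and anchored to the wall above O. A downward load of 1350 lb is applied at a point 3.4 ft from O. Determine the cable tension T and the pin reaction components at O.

T = 1181 lb, O_x = 554.7 lb, O_y = 306.8 lb

ΣM about O: T·sin62°·4.4 − 1350·3.4 = 0 → T = 4590/(4.4·0.882948) = 1181.48 ≈ 1181 lb.
ΣF_x = 0: O_x − T·cos62° = 0 → O_x = 1181.48 × 0.469472 = 554.7 lb.
ΣF_y = 0: O_y + T·sin62° − 1350 = 0 → O_y = 1350 − 1181.48 × 0.882948 = 306.8 lb.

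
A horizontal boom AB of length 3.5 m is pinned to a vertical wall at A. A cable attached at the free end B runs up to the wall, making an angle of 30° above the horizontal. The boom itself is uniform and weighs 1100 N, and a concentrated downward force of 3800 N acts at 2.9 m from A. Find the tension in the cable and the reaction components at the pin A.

T = 7397 N, A_x = 6406 N, A_y = 1201 N

ΣM about A: T·sin30°·3.5 − 1100·1.75 − 3800·2.9 = 0 → T = 12945/(3.5·0.5) = 7397.14 ≈ 7397 N.
ΣF_x = 0: A_x − T·cos30° = 0 → A_x = 7397.14 × 0.866025 = 6406 N.
ΣF_y = 0: A_y + T·sin30° − 1100 − 3800 = 0 → A_y = 4900 − 7397.14 × 0.5 = 1201 N.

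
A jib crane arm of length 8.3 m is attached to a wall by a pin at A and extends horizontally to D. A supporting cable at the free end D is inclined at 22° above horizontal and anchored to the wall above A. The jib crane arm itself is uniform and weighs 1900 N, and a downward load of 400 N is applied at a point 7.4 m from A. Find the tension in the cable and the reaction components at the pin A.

ΣM about A: T·sin22°·8.3 − 1900·4.15 − 400·7.4 = 0 → T = 10845/(8.3·0.374607) = 3487.99 ≈ 3488 N.
ΣF_x = 0: A_x − T·cos22° = 0 → A_x = 3487.99 × 0.927184 = 3234 N.
ΣF_y = 0: A_y + T·sin22° − 1900 − 400 = 0 → A_y = 2300 − 3487.99 × 0.374607 = 993.4 N.

T = 3488 N, A_x = 3234 N, A_y = 993.4 N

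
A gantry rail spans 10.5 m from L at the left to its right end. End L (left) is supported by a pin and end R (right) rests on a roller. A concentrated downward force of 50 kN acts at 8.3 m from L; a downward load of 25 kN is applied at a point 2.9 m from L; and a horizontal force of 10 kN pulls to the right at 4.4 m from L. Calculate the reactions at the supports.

L_x = -10.00 kN, L_y = 28.57 kN, R_y = 46.43 kN

Moments about L: R_y·10.5 − 50·8.3 − 25·2.9 = 0 → R_y = 487.5/10.5 = 46.4286 ≈ 46.43 kN.
ΣF_y = 0: L_y + 46.4286 − 50 − 25 = 0 → L_y = 28.57 kN.
ΣF_x = 0: L_x + 10 = 0 → L_x = -10.00 kN.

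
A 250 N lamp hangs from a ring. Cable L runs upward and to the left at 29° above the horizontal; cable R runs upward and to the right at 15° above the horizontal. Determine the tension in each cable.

ΣF_x = 0: −T_L·cos29° + T_R·cos15° = 0 → T_R = 0.905473·T_L.
ΣF_y = 0: T_L·sin29° + T_R·sin15° = 250.
Substitute: T_L·(0.48481 + 0.905473·0.258819) = 250 → T_L = 347.626 ≈ 347.6 N.
Then T_R = 0.905473 × 347.626 = 314.8 N.

T_L = 347.6 N, T_R = 314.8 N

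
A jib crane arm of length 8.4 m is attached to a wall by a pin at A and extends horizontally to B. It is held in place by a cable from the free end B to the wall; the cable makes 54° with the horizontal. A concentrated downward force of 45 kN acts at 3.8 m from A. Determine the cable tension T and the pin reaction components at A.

T = 25.16 kN, A_x = 14.79 kN, A_y = 24.64 kN

ΣM about A: T·sin54°·8.4 − 45·3.8 = 0 → T = 171/(8.4·0.809017) = 25.1628 ≈ 25.16 kN.
ΣF_x = 0: A_x − T·cos54° = 0 → A_x = 25.1628 × 0.587785 = 14.79 kN.
ΣF_y = 0: A_y + T·sin54° − 45 = 0 → A_y = 45 − 25.1628 × 0.809017 = 24.64 kN.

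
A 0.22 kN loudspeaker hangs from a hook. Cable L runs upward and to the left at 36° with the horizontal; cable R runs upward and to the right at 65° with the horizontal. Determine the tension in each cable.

T_L = 0.09472 kN, T_R = 0.1813 kN

ΣF_x = 0: −T_L·cos36° + T_R·cos65° = 0 → T_R = 1.9143·T_L.
ΣF_y = 0: T_L·sin36° + T_R·sin65° = 0.22.
Substitute: T_L·(0.587785 + 1.9143·0.906308) = 0.22 → T_L = 0.0947161 ≈ 0.09472 kN.
Then T_R = 1.9143 × 0.0947161 = 0.1813 kN.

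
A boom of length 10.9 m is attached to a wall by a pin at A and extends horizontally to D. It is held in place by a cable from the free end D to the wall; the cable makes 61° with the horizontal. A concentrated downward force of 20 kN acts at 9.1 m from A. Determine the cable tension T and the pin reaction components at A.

T = 19.09 kN, A_x = 9.255 kN, A_y = 3.303 kN

ΣM about A: T·sin61°·10.9 − 20·9.1 = 0 → T = 182/(10.9·0.87462) = 19.0909 ≈ 19.09 kN.
ΣF_x = 0: A_x − T·cos61° = 0 → A_x = 19.0909 × 0.48481 = 9.255 kN.
ΣF_y = 0: A_y + T·sin61° − 20 = 0 → A_y = 20 − 19.0909 × 0.87462 = 3.303 kN.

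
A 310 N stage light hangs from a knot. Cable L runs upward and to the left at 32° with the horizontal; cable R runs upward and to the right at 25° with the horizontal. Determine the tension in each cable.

T_L = 335.0 N, T_R = 313.5 N

ΣF_x = 0: −T_L·cos32° + T_R·cos25° = 0 → T_R = 0.935718·T_L.
ΣF_y = 0: T_L·sin32° + T_R·sin25° = 310.
Substitute: T_L·(0.529919 + 0.935718·0.422618) = 310 → T_L = 335.001 ≈ 335.0 N.
Then T_R = 0.935718 × 335.001 = 313.5 N.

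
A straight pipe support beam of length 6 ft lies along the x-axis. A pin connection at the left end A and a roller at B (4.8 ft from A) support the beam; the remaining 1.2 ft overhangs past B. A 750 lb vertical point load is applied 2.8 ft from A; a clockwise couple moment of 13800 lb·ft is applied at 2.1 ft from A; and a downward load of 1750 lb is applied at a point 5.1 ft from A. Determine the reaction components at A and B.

ΣM about A: B_y·4.8 − 750·2.8 − 13800 − 1750·5.1 = 0 → B_y = 24825/4.8 = 5171.88 ≈ 5172 lb.
ΣF_y = 0: A_y + 5171.88 − 750 − 1750 = 0 → A_y = -2672 lb.
ΣF_x = 0: no horizontal applied forces, so A_x = 0.

A_x = 0, A_y = -2672 lb, B_y = 5172 lb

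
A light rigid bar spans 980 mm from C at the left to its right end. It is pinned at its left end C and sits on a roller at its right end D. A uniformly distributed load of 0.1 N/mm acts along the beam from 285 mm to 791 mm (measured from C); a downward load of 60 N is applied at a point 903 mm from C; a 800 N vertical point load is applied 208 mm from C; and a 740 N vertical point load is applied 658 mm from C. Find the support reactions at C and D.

C_x = 0, C_y = 900.9 N, D_y = 749.7 N

Resultant of the distributed load: 0.1 × 506 = 50.6 N at 538 mm from C.
ΣM about C: D_y·980 − (0.1·506)·538 − 60·903 − 800·208 − 740·658 = 0 → D_y = 734722.8/980 = 749.717 ≈ 749.7 N.
ΣF_y = 0: C_y + 749.717 − 0.1·506 − 60 − 800 − 740 = 0 → C_y = 900.9 N.
ΣF_x = 0: no horizontal applied forces, so C_x = 0.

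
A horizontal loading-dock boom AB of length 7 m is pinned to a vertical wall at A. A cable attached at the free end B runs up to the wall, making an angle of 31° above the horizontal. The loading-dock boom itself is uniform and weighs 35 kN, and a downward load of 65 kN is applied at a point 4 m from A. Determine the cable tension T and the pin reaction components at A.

ΣM about A: T·sin31°·7 − 35·3.5 − 65·4 = 0 → T = 382.5/(7·0.515038) = 106.095 ≈ 106.1 kN.
ΣF_x = 0: A_x − T·cos31° = 0 → A_x = 106.095 × 0.857167 = 90.94 kN.
ΣF_y = 0: A_y + T·sin31° − 35 − 65 = 0 → A_y = 100 − 106.095 × 0.515038 = 45.36 kN.

T = 106.1 kN, A_x = 90.94 kN, A_y = 45.36 kN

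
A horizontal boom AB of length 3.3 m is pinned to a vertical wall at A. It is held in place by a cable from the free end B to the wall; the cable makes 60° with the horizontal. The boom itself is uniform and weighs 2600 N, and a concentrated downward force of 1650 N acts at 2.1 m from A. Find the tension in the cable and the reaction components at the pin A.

ΣM about A: T·sin60°·3.3 − 2600·1.65 − 1650·2.1 = 0 → T = 7755/(3.3·0.866025) = 2713.55 ≈ 2714 N.
ΣF_x = 0: A_x − T·cos60° = 0 → A_x = 2713.55 × 0.5 = 1357 N.
ΣF_y = 0: A_y + T·sin60° − 2600 − 1650 = 0 → A_y = 4250 − 2713.55 × 0.866025 = 1900 N.

T = 2714 N, A_x = 1357 N, A_y = 1900 N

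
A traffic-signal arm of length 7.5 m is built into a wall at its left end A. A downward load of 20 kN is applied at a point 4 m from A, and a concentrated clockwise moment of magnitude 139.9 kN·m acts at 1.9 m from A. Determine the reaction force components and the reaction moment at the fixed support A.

ΣF_x = 0: A_x = 0.
ΣF_y = 0: A_y − 20 = 0 → A_y = 20.00 kN.
ΣM about A: M_A − 20·4 − 139.9 = 0 → M_A = 219.9 kN·m.

A_x = 0, A_y = 20.00 kN, M_A = 219.9 kN·m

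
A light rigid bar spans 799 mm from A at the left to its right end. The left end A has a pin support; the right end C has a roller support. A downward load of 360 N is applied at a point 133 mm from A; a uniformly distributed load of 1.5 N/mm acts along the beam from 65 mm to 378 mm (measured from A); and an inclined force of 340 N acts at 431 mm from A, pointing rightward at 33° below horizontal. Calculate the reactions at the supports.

Resultant of the distributed load: 1.5 × 313 = 469.5 N at 221.5 mm from A.
Moments about A: C_y·799 − 360·133 − (1.5·313)·221.5 − 340·sin33°·431 = 0 → C_y = 231686/799 = 289.97 ≈ 290.0 N.
ΣF_y = 0: A_y + 289.97 − 360 − 1.5·313 − 340·sin33° = 0 → A_y = 724.7 N.
ΣF_x = 0: A_x + 340·cos33° = 0 → A_x = -285.1 N.

A_x = -285.1 N, A_y = 724.7 N, C_y = 290.0 N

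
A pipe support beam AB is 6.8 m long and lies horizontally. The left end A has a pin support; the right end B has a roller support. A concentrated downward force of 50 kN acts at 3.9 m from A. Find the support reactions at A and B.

ΣM about A: B_y·6.8 − 50·3.9 = 0 → B_y = 195/6.8 = 28.6765 ≈ 28.68 kN.
ΣF_y = 0: A_y + 28.6765 − 50 = 0 → A_y = 21.32 kN.
ΣF_x = 0: no horizontal applied forces, so A_x = 0.

A_x = 0, A_y = 21.32 kN, B_y = 28.68 kN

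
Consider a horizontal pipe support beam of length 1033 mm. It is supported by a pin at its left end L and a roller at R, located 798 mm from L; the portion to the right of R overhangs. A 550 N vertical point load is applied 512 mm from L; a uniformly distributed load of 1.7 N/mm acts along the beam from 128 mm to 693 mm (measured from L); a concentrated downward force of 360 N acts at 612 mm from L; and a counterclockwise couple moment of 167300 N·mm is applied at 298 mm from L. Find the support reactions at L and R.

L_x = 0, L_y = 957.1 N, R_y = 913.4 N

Resultant of the distributed load: 1.7 × 565 = 960.5 N at 410.5 mm from L.
Taking moments about L: R_y·798 − 550·512 − (1.7·565)·410.5 − 360·612 + 167300 = 0 → R_y = 728905.25/798 = 913.415 ≈ 913.4 N.
ΣF_y = 0: L_y + 913.415 − 550 − 1.7·565 − 360 = 0 → L_y = 957.1 N.
ΣF_x = 0: no horizontal applied forces, so L_x = 0.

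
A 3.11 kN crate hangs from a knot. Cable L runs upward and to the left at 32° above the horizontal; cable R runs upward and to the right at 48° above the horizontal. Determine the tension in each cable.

T_L = 2.113 kN, T_R = 2.678 kN

ΣF_x = 0: −T_L·cos32° + T_R·cos48° = 0 → T_R = 1.26739·T_L.
ΣF_y = 0: T_L·sin32° + T_R·sin48° = 3.11.
Substitute: T_L·(0.529919 + 1.26739·0.743145) = 3.11 → T_L = 2.1131 ≈ 2.113 kN.
Then T_R = 1.26739 × 2.1131 = 2.678 kN.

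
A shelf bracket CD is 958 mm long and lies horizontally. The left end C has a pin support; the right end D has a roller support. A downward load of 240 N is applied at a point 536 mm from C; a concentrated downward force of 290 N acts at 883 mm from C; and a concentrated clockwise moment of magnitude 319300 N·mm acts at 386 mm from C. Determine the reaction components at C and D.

C_x = 0, C_y = -204.9 N, D_y = 734.9 N

Moments about C: D_y·958 − 240·536 − 290·883 − 319300 = 0 → D_y = 704010/958 = 734.875 ≈ 734.9 N.
ΣF_y = 0: C_y + 734.875 − 240 − 290 = 0 → C_y = -204.9 N.
ΣF_x = 0: no horizontal applied forces, so C_x = 0.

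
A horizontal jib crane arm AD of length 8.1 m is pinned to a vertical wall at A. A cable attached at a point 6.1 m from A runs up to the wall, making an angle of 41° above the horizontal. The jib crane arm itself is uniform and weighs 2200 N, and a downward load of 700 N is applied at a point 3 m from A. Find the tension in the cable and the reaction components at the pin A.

ΣM about A: T·sin41°·6.1 − 2200·4.05 − 700·3 = 0 → T = 11010/(6.1·0.656059) = 2751.15 ≈ 2751 N.
ΣF_x = 0: A_x − T·cos41° = 0 → A_x = 2751.15 × 0.75471 = 2076 N.
ΣF_y = 0: A_y + T·sin41° − 2200 − 700 = 0 → A_y = 2900 − 2751.15 × 0.656059 = 1095 N.

T = 2751 N, A_x = 2076 N, A_y = 1095 N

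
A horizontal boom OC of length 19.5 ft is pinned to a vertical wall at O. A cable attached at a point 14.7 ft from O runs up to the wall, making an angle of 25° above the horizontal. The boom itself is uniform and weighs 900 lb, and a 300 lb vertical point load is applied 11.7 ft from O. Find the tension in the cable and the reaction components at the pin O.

T = 1977 lb, O_x = 1792 lb, O_y = 364.3 lb

ΣM about O: T·sin25°·14.7 − 900·9.75 − 300·11.7 = 0 → T = 12285/(14.7·0.422618) = 1977.47 ≈ 1977 lb.
ΣF_x = 0: O_x − T·cos25° = 0 → O_x = 1977.47 × 0.906308 = 1792 lb.
ΣF_y = 0: O_y + T·sin25° − 900 − 300 = 0 → O_y = 1200 − 1977.47 × 0.422618 = 364.3 lb.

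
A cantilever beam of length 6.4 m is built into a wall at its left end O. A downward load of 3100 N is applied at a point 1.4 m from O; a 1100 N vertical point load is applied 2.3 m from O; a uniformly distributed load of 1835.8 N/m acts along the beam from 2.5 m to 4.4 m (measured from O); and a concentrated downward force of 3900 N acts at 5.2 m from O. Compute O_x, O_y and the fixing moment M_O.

Resultant of the distributed load: 1835.8 × 1.9 = 3488.02 N at 3.45 m from O.
ΣF_x = 0: O_x = 0.
ΣF_y = 0: O_y − 3100 − 1100 − 1835.8·1.9 − 3900 = 0 → O_y = 11590 N.
ΣM about O: M_O − 3100·1.4 − 1100·2.3 − (1835.8·1.9)·3.45 − 3900·5.2 = 0 → M_O = 39180 N·m.

O_x = 0, O_y = 11590 N, M_O = 39180 N·m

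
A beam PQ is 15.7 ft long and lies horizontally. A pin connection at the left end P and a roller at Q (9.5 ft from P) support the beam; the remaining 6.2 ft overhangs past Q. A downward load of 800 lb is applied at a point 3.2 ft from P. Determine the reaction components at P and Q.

Taking moments about P: Q_y·9.5 − 800·3.2 = 0 → Q_y = 2560/9.5 = 269.474 ≈ 269.5 lb.
ΣF_y = 0: P_y + 269.474 − 800 = 0 → P_y = 530.5 lb.
ΣF_x = 0: no horizontal applied forces, so P_x = 0.

P_x = 0, P_y = 530.5 lb, Q_y = 269.5 lb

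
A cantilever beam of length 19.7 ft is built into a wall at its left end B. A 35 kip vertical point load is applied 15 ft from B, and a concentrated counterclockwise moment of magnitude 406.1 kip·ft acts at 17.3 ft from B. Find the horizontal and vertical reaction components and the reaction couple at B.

ΣF_x = 0: B_x = 0.
ΣF_y = 0: B_y − 35 = 0 → B_y = 35.00 kip.
ΣM about B: M_B − 35·15 + 406.1 = 0 → M_B = 118.9 kip·ft.

B_x = 0, B_y = 35.00 kip, M_B = 118.9 kip·ft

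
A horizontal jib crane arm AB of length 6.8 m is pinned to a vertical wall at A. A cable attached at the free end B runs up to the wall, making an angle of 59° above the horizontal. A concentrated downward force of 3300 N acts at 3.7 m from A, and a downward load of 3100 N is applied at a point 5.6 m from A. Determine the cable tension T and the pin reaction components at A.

ΣM about A: T·sin59°·6.8 − 3300·3.7 − 3100·5.6 = 0 → T = 29570/(6.8·0.857167) = 5073.14 ≈ 5073 N.
ΣF_x = 0: A_x − T·cos59° = 0 → A_x = 5073.14 × 0.515038 = 2613 N.
ΣF_y = 0: A_y + T·sin59° − 3300 − 3100 = 0 → A_y = 6400 − 5073.14 × 0.857167 = 2051 N.

T = 5073 N, A_x = 2613 N, A_y = 2051 N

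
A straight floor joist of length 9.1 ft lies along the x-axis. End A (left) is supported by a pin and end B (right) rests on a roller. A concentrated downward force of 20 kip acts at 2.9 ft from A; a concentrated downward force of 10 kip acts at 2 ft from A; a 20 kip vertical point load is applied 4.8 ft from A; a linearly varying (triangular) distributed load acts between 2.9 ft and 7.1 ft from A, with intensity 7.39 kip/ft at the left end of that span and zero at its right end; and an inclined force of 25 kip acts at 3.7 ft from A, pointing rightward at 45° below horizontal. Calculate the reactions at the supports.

Resultant of the triangular load: ½ × 7.39 × 4.2 = 15.519 kip, acting at 4.3 ft from A (one-third of the span from the peak).
ΣM about A: B_y·9.1 − 20·2.9 − 10·2 − 20·4.8 − (½·7.39·4.2)·4.3 − 25·sin45°·3.7 = 0 → B_y = 306.139/9.1 = 33.6416 ≈ 33.64 kip.
ΣF_y = 0: A_y + 33.6416 − 20 − 10 − 20 − ½·7.39·4.2 − 25·sin45° = 0 → A_y = 49.56 kip.
ΣF_x = 0: A_x + 25·cos45° = 0 → A_x = -17.68 kip.

A_x = -17.68 kip, A_y = 49.56 kip, B_y = 33.64 kip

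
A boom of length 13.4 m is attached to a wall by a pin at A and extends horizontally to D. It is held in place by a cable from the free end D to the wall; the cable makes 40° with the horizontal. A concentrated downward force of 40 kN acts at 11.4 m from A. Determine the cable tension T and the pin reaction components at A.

ΣM about A: T·sin40°·13.4 − 40·11.4 = 0 → T = 456/(13.4·0.642788) = 52.941 ≈ 52.94 kN.
ΣF_x = 0: A_x − T·cos40° = 0 → A_x = 52.941 × 0.766044 = 40.56 kN.
ΣF_y = 0: A_y + T·sin40° − 40 = 0 → A_y = 40 − 52.941 × 0.642788 = 5.970 kN.

T = 52.94 kN, A_x = 40.56 kN, A_y = 5.970 kN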